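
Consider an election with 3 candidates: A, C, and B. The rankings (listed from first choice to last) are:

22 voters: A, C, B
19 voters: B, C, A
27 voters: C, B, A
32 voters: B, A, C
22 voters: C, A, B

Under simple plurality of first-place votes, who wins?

First-place votes: A 22, C 49, B 51.
B has the most first-place votes.

B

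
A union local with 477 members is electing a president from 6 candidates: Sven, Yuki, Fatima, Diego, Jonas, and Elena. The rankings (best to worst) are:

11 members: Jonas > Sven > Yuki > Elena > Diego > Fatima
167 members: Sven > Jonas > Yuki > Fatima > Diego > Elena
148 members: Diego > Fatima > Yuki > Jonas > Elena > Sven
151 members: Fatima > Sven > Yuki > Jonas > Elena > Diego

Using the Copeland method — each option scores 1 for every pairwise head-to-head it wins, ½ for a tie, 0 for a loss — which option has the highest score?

Fatima

Sven: beats Yuki, Diego, Jonas, and Elena; loses to Fatima → score 4.
Yuki: beats Diego, Jonas, and Elena; loses to Sven and Fatima → score 3.
Fatima: beats Sven, Yuki, Diego, Jonas, and Elena → score 5.
Diego: beats Elena; loses to Sven, Yuki, Fatima, and Jonas → score 1.
Jonas: beats Diego and Elena; loses to Sven, Yuki, and Fatima → score 2.
Elena: loses to Sven, Yuki, Fatima, Diego, and Jonas → score 0.
Fatima has the best pairwise record.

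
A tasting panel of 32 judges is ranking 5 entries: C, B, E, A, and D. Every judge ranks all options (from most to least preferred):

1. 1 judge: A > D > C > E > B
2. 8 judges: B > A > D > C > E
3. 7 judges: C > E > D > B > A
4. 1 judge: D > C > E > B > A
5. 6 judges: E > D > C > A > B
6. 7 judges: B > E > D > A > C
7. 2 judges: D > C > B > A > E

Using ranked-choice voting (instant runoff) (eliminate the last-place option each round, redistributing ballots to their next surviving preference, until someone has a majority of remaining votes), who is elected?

Round 1: C 7, B 15, E 6, A 1, D 3. Eliminate A.
Round 2: C 7, B 15, E 6, D 4. Eliminate D.
Round 3: C 11, B 15, E 6. Eliminate E.
Round 4: C 17, B 15. C has a majority.

C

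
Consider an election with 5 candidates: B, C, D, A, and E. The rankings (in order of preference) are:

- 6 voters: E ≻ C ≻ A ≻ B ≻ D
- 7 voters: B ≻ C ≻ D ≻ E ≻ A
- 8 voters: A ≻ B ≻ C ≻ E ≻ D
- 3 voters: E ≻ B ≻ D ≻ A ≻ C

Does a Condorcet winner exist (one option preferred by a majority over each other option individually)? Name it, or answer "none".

none

Checking pairwise contests:
A beats B 14–10.
B beats C 18–6.
B beats D 24–0.
C beats A 13–11.
B beats E 15–9.
Every option loses at least one head-to-head, so there is no Condorcet winner.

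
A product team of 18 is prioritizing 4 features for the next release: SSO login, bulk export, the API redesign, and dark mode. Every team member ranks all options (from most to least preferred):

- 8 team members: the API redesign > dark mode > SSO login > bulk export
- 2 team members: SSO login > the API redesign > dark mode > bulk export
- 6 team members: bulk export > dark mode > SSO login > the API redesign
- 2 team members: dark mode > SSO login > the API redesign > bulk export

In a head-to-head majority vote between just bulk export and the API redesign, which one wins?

Voters preferring bulk export to the API redesign: 6; preferring the API redesign to bulk export: 12.
the API redesign wins the head-to-head.

the API redesign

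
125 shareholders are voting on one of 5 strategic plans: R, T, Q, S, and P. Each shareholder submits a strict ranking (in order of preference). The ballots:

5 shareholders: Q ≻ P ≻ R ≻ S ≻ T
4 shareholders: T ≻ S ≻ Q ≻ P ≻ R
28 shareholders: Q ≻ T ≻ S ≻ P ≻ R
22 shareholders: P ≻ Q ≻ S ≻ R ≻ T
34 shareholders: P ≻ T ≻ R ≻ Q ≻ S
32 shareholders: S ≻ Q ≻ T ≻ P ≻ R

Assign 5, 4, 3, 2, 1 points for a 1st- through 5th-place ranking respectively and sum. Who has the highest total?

Q

R: 5·3 + 4·1 + 28·1 + 22·2 + 34·3 + 32·1 = 225
T: 5·1 + 4·5 + 28·4 + 22·1 + 34·4 + 32·3 = 391
Q: 5·5 + 4·3 + 28·5 + 22·4 + 34·2 + 32·4 = 461
S: 5·2 + 4·4 + 28·3 + 22·3 + 34·1 + 32·5 = 370
P: 5·4 + 4·2 + 28·2 + 22·5 + 34·5 + 32·2 = 428
Q has the highest Borda score (461).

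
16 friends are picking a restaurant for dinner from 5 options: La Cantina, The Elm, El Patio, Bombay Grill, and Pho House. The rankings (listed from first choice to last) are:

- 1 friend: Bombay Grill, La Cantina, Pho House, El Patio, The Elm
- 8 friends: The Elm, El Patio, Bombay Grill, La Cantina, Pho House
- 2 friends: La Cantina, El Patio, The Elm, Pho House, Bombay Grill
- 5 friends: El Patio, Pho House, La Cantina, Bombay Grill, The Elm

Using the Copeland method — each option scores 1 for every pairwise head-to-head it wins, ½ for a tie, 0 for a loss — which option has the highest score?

La Cantina: beats Pho House; ties The Elm; loses to El Patio and Bombay Grill → score 1.5.
The Elm: beats Bombay Grill and Pho House; ties La Cantina and El Patio → score 3.
El Patio: beats La Cantina, Bombay Grill, and Pho House; ties The Elm → score 3.5.
Bombay Grill: beats La Cantina and Pho House; loses to The Elm and El Patio → score 2.
Pho House: loses to La Cantina, The Elm, El Patio, and Bombay Grill → score 0.
El Patio has the best pairwise record.

El Patio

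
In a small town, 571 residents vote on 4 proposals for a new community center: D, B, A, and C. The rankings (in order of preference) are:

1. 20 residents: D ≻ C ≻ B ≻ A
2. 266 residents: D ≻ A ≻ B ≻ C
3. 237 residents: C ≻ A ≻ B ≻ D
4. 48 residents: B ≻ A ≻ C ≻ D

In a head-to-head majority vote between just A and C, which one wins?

A

Voters preferring A to C: 314; preferring C to A: 257.
A wins the head-to-head.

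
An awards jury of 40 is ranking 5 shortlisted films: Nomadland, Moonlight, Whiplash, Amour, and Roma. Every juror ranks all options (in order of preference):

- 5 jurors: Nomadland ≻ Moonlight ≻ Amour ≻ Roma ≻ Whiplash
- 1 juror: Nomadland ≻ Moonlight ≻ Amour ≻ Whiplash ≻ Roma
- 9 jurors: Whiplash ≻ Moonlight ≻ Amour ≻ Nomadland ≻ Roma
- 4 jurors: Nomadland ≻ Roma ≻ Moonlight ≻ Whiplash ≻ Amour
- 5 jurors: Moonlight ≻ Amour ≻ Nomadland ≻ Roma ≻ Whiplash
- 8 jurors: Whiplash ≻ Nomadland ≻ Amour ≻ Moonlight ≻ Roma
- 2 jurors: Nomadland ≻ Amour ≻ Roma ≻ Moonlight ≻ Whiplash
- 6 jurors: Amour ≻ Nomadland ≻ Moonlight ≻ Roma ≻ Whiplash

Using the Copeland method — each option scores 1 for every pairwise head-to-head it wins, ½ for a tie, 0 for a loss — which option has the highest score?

Nomadland

Nomadland: beats Moonlight, Whiplash, and Roma; ties Amour → score 3.5.
Moonlight: beats Whiplash, Amour, and Roma; loses to Nomadland → score 3.
Whiplash: beats Amour; loses to Nomadland, Moonlight, and Roma → score 1.
Amour: beats Roma; ties Nomadland; loses to Moonlight and Whiplash → score 1.5.
Roma: beats Whiplash; loses to Nomadland, Moonlight, and Amour → score 1.
Nomadland has the best pairwise record.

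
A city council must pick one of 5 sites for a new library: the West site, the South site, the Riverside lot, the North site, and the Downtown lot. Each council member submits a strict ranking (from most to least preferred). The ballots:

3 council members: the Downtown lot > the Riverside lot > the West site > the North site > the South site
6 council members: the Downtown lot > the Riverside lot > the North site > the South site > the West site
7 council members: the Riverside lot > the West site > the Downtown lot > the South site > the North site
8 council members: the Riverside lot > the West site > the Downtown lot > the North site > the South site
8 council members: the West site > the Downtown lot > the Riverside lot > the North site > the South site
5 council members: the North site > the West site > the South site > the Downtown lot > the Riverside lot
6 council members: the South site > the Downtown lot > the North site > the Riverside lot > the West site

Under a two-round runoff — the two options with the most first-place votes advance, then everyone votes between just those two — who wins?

Round 1 first-place votes: the West site 8, the South site 6, the Riverside lot 15, the North site 5, the Downtown lot 9.
the Riverside lot and the Downtown lot advance.
Runoff: the Riverside lot is preferred to the Downtown lot by 15 voters; the Downtown lot by 28.
the Downtown lot wins the runoff.

the Downtown lot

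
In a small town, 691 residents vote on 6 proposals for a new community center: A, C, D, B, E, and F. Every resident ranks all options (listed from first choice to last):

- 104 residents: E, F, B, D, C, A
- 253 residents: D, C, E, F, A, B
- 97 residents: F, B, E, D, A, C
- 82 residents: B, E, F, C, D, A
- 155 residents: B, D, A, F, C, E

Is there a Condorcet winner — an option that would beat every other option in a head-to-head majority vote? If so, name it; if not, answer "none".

none

Checking pairwise contests:
C beats A 439–252.
D beats C 609–82.
B beats D 438–253.
E beats B 357–334.
C beats E 408–283.
D beats F 408–283.
Every option loses at least one head-to-head, so there is no Condorcet winner.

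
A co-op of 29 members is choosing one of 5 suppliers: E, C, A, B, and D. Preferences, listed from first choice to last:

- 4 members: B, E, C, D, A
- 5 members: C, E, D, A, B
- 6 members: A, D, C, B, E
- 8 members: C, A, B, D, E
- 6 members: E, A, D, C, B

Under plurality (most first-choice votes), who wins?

C

First-place votes: E 6, C 13, A 6, B 4, D 0.
C has the most first-place votes.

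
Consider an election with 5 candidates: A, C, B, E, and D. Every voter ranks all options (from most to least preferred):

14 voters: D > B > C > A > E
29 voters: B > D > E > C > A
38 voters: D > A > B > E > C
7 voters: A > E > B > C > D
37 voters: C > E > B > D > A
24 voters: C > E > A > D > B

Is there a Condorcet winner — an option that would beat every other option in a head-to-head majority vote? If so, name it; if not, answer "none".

D

D vs A: 118–31 for D.
D vs C: 81–68 for D.
D vs B: 76–73 for D.
D vs E: 81–68 for D.
D beats every other option head-to-head.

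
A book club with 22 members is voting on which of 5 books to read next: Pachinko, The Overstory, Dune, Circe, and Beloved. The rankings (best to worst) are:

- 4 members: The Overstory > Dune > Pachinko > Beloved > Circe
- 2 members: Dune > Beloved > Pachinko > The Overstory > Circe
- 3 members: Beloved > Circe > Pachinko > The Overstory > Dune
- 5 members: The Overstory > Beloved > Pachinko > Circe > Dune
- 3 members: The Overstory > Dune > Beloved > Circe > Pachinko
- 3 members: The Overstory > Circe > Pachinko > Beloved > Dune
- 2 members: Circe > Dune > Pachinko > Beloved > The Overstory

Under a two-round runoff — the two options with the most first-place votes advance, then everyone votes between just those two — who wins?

Round 1 first-place votes: Pachinko 0, The Overstory 15, Dune 2, Circe 2, Beloved 3.
The Overstory and Beloved advance.
Runoff: The Overstory is preferred to Beloved by 15 voters; Beloved by 7.
The Overstory wins the runoff.

The Overstory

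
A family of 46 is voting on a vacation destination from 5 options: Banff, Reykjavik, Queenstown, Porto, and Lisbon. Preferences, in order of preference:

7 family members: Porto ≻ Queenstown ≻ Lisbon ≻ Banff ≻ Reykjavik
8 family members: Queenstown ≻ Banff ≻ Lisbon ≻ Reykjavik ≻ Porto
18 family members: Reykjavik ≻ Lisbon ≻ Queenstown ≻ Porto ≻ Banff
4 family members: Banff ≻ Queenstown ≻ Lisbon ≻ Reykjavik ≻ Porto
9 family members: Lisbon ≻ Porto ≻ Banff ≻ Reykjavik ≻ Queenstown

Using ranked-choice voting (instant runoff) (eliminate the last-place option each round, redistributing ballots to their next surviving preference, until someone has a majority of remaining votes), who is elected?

Reykjavik

Round 1: Banff 4, Reykjavik 18, Queenstown 8, Porto 7, Lisbon 9. Eliminate Banff.
Round 2: Reykjavik 18, Queenstown 12, Porto 7, Lisbon 9. Eliminate Porto.
Round 3: Reykjavik 18, Queenstown 19, Lisbon 9. Eliminate Lisbon.
Round 4: Reykjavik 27, Queenstown 19. Reykjavik has a majority.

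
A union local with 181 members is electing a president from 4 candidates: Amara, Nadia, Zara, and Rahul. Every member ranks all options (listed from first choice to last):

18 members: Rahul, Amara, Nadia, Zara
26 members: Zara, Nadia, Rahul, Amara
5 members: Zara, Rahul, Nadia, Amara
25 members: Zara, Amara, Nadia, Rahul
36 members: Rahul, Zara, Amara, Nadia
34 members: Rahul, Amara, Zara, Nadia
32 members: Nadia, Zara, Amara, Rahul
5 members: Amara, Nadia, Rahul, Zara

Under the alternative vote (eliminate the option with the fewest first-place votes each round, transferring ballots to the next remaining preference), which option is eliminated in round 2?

Nadia

Round 1: Amara 5, Nadia 32, Zara 56, Rahul 88. Eliminate Amara.
Round 2: Nadia 37, Zara 56, Rahul 88. Eliminate Nadia.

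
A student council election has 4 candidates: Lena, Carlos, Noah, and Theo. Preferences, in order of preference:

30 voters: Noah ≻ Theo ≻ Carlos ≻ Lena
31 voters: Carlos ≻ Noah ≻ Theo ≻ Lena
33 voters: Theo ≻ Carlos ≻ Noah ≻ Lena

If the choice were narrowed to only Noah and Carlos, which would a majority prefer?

Voters preferring Noah to Carlos: 30; preferring Carlos to Noah: 64.
Carlos wins the head-to-head.

Carlos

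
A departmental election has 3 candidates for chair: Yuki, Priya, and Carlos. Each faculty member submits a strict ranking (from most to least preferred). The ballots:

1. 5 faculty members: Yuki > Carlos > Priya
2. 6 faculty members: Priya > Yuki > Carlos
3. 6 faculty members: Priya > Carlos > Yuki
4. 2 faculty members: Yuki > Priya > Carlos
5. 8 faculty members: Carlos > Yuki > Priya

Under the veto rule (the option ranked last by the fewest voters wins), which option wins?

Yuki

Last-place votes: Yuki 6, Priya 13, Carlos 8.
Yuki is ranked last by the fewest voters, so Yuki wins.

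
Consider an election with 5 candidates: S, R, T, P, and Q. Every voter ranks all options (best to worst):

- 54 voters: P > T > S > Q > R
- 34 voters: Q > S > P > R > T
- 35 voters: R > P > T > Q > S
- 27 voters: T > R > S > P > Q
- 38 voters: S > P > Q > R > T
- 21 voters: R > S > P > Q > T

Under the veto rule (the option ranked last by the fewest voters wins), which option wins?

P

Last-place votes: S 35, R 54, T 93, P 0, Q 27.
P is ranked last by the fewest voters, so P wins.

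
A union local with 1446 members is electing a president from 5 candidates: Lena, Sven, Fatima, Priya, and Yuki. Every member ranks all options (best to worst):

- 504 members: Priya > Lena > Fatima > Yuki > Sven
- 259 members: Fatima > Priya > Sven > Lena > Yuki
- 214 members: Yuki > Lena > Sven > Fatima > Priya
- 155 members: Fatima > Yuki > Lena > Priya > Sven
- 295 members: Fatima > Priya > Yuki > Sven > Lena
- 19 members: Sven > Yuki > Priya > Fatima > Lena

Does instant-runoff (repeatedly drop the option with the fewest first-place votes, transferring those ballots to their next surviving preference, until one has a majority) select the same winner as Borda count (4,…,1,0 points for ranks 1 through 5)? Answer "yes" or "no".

Instant-runoff — R1 Lena 0, Sven 19, Fatima 709, Priya 504, Yuki 214 (Lena out); R2 Sven 19, Fatima 709, Priya 504, Yuki 214 (Sven out); R3 Fatima 709, Priya 504, Yuki 233 (Yuki out); R4 Fatima 923, Priya 523 (Fatima winner). Winner: Fatima.
Borda — scores: Lena 2723, Sven 1317, Fatima 4077, Priya 3871, Yuki 2472. Winner: Fatima.
The two methods agree.

yes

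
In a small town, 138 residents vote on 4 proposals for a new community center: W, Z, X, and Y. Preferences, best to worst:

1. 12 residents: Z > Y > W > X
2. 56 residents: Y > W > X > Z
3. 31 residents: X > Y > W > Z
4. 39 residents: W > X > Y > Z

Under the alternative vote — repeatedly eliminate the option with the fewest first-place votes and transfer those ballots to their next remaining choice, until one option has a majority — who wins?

Y

Round 1: W 39, Z 12, X 31, Y 56. Eliminate Z.
Round 2: W 39, X 31, Y 68. Eliminate X.
Round 3: W 39, Y 99. Y has a majority.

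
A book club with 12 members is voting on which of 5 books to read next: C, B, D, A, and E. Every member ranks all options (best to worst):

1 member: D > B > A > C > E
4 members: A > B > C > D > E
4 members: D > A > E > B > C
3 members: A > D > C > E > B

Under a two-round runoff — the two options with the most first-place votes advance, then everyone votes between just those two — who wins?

A

Round 1 first-place votes: C 0, B 0, D 5, A 7, E 0.
A and D advance.
Runoff: A is preferred to D by 7 voters; D by 5.
A wins the runoff.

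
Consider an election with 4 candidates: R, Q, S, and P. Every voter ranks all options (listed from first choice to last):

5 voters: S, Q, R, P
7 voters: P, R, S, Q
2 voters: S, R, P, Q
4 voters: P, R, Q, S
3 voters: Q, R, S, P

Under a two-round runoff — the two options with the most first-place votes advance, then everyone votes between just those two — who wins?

P

Round 1 first-place votes: R 0, Q 3, S 7, P 11.
P and S advance.
Runoff: P is preferred to S by 11 voters; S by 10.
P wins the runoff.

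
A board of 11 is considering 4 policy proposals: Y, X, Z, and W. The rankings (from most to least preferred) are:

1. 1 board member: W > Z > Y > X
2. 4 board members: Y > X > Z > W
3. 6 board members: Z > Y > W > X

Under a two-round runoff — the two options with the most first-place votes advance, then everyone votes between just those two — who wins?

Z

Round 1 first-place votes: Y 4, X 0, Z 6, W 1.
Z and Y advance.
Runoff: Z is preferred to Y by 7 voters; Y by 4.
Z wins the runoff.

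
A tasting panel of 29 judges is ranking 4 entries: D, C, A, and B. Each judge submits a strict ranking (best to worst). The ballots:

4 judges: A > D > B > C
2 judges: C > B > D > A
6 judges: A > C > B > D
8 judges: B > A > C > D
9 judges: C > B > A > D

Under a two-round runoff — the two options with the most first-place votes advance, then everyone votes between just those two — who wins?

A

Round 1 first-place votes: D 0, C 11, A 10, B 8.
C and A advance.
Runoff: C is preferred to A by 11 voters; A by 18.
A wins the runoff.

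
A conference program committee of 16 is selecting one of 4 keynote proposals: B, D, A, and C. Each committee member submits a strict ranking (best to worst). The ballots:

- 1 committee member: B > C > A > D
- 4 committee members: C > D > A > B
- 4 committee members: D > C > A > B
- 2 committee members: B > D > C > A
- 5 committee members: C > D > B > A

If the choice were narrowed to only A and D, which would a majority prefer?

D

Voters preferring A to D: 1; preferring D to A: 15.
D wins the head-to-head.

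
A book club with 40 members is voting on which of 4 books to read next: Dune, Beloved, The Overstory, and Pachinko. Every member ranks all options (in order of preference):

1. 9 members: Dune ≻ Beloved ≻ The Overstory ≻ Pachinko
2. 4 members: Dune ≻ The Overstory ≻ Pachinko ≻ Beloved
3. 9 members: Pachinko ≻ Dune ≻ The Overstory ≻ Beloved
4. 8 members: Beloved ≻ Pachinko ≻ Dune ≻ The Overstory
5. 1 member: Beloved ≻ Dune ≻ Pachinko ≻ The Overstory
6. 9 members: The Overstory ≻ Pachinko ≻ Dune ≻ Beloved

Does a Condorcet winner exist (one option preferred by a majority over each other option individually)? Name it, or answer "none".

Checking pairwise contests:
Pachinko beats Dune 26–14.
Dune beats Beloved 31–9.
Dune beats The Overstory 31–9.
The Overstory beats Pachinko 22–18.
Every option loses at least one head-to-head, so there is no Condorcet winner.

none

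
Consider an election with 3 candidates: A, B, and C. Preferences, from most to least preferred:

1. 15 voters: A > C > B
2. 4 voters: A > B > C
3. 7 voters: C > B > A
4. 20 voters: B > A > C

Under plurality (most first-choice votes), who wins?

B

First-place votes: A 19, B 20, C 7.
B has the most first-place votes.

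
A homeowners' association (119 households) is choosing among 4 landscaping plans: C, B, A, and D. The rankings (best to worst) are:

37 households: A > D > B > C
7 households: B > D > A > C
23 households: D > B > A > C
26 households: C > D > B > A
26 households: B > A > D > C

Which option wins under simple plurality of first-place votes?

First-place votes: C 26, B 33, A 37, D 23.
A has the most first-place votes.

A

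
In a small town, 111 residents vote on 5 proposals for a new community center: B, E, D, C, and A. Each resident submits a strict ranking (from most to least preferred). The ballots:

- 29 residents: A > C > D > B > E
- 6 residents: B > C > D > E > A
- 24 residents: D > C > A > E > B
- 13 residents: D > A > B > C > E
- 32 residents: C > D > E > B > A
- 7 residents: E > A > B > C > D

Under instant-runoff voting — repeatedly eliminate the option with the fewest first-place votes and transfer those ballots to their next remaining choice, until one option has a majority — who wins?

Round 1: B 6, E 7, D 37, C 32, A 29. Eliminate B.
Round 2: E 7, D 37, C 38, A 29. Eliminate E.
Round 3: D 37, C 38, A 36. Eliminate A.
Round 4: D 37, C 74. C has a majority.

C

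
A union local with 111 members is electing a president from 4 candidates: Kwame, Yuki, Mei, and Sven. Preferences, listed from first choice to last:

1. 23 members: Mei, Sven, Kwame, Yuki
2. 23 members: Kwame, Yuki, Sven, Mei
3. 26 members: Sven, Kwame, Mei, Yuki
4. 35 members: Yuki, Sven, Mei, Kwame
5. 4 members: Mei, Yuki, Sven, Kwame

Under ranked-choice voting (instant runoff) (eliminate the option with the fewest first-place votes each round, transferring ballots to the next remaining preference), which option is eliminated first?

Kwame

Round 1: Kwame 23, Yuki 35, Mei 27, Sven 26. Eliminate Kwame.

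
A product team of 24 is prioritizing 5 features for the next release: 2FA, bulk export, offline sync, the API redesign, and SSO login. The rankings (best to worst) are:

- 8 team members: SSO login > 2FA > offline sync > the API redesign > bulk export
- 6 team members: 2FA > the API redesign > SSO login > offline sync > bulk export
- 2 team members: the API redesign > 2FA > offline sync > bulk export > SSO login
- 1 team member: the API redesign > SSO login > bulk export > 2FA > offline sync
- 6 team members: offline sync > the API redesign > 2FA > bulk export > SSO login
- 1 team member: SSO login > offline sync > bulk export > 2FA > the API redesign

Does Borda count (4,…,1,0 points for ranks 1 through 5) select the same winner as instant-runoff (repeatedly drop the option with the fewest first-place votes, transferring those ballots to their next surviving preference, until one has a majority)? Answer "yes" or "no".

Borda — scores: 2FA 68, bulk export 12, offline sync 53, the API redesign 56, SSO login 51. Winner: 2FA.
Instant-runoff — R1 2FA 6, bulk export 0, offline sync 6, the API redesign 3, SSO login 9 (bulk export out); R2 2FA 6, offline sync 6, the API redesign 3, SSO login 9 (the API redesign out); R3 2FA 8, offline sync 6, SSO login 10 (offline sync out); R4 2FA 14, SSO login 10 (2FA winner). Winner: 2FA.
The two methods agree.

yes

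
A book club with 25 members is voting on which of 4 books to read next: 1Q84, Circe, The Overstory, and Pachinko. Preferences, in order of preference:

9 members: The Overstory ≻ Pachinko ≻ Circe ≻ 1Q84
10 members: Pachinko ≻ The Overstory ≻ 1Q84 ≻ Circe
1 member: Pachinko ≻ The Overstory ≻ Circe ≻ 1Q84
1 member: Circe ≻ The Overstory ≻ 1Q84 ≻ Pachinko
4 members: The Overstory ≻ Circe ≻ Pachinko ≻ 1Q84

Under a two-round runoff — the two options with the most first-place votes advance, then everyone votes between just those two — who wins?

The Overstory

Round 1 first-place votes: 1Q84 0, Circe 1, The Overstory 13, Pachinko 11.
The Overstory and Pachinko advance.
Runoff: The Overstory is preferred to Pachinko by 14 voters; Pachinko by 11.
The Overstory wins the runoff.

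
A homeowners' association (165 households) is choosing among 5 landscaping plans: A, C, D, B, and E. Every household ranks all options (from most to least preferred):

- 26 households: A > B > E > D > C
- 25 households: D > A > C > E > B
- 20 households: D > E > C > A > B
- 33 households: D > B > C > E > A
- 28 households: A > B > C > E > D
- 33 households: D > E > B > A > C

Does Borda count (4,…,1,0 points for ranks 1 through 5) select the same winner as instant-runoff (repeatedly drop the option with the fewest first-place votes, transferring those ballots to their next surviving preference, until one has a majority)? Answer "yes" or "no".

yes

Borda — scores: A 344, C 212, D 470, B 327, E 297. Winner: D.
Instant-runoff — R1 A 54, C 0, D 111, B 0, E 0 (D winner). Winner: D.
The two methods agree.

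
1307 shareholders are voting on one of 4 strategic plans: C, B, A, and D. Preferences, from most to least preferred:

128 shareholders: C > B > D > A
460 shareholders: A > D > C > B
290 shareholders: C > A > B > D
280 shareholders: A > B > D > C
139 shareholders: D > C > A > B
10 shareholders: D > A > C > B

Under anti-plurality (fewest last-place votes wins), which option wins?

Last-place votes: C 280, B 609, A 128, D 290.
A is ranked last by the fewest voters, so A wins.

A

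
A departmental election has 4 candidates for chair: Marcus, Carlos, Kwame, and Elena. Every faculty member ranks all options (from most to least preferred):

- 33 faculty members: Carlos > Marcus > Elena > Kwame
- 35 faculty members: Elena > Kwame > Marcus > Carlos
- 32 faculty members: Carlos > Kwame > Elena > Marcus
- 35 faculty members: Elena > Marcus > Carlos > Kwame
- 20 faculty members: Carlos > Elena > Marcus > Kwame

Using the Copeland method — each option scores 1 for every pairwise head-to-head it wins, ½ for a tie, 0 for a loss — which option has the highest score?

Marcus: beats Kwame; loses to Carlos and Elena → score 1.
Carlos: beats Marcus, Kwame, and Elena → score 3.
Kwame: loses to Marcus, Carlos, and Elena → score 0.
Elena: beats Marcus and Kwame; loses to Carlos → score 2.
Carlos has the best pairwise record.

Carlos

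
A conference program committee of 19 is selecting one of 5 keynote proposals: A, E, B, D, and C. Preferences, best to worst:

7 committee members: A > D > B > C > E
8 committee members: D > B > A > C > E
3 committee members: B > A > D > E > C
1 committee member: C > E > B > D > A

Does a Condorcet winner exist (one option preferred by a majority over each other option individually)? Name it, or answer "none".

Checking pairwise contests:
B beats A 12–7.
A beats E 18–1.
D beats B 15–4.
A beats D 10–9.
A beats C 18–1.
Every option loses at least one head-to-head, so there is no Condorcet winner.

none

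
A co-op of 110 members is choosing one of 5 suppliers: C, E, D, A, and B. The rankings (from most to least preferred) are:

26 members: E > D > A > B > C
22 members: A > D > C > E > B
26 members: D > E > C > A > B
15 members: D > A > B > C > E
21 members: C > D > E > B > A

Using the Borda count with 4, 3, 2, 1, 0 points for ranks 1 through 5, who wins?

D

C: 26·0 + 22·2 + 26·2 + 15·1 + 21·4 = 195
E: 26·4 + 22·1 + 26·3 + 15·0 + 21·2 = 246
D: 26·3 + 22·3 + 26·4 + 15·4 + 21·3 = 371
A: 26·2 + 22·4 + 26·1 + 15·3 + 21·0 = 211
B: 26·1 + 22·0 + 26·0 + 15·2 + 21·1 = 77
D has the highest Borda score (371).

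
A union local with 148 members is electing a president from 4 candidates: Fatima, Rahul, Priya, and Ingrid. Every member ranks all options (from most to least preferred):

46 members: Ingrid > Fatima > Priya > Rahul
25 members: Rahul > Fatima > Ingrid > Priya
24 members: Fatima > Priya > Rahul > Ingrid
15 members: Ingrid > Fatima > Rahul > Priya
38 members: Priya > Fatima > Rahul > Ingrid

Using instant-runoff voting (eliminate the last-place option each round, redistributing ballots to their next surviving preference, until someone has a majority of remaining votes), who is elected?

Ingrid

Round 1: Fatima 24, Rahul 25, Priya 38, Ingrid 61. Eliminate Fatima.
Round 2: Rahul 25, Priya 62, Ingrid 61. Eliminate Rahul.
Round 3: Priya 62, Ingrid 86. Ingrid has a majority.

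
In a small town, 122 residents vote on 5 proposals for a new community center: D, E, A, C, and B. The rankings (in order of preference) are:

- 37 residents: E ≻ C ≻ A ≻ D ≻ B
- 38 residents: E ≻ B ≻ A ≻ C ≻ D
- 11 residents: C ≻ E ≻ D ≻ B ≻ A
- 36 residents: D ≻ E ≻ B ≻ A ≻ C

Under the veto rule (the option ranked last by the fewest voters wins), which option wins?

E

Last-place votes: D 38, E 0, A 11, C 36, B 37.
E is ranked last by the fewest voters, so E wins.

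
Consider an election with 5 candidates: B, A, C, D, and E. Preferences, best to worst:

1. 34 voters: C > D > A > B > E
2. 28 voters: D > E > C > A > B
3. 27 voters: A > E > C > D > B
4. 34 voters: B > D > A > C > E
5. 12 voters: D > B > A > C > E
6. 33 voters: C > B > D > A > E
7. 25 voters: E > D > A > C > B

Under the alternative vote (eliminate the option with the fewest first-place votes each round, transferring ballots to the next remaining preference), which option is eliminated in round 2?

A

Round 1: B 34, A 27, C 67, D 40, E 25. Eliminate E.
Round 2: B 34, A 27, C 67, D 65. Eliminate A.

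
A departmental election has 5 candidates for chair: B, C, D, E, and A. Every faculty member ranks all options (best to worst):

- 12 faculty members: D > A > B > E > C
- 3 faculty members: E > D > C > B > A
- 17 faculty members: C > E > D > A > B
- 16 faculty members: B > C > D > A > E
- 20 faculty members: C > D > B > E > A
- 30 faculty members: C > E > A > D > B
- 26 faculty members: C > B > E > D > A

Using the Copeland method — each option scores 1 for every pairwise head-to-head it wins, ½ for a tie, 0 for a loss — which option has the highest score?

C

B: beats E and A; loses to C and D → score 2.
C: beats B, D, E, and A → score 4.
D: beats B and A; loses to C and E → score 2.
E: beats D and A; loses to B and C → score 2.
A: loses to B, C, D, and E → score 0.
C has the best pairwise record.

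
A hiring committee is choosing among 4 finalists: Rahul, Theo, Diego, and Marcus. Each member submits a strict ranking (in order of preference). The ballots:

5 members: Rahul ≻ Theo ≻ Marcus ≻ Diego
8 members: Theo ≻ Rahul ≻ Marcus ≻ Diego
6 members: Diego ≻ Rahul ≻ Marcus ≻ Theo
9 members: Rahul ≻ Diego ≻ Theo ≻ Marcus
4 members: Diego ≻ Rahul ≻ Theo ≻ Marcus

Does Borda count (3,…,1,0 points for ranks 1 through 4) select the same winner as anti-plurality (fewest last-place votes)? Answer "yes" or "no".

Borda — scores: Rahul 78, Theo 47, Diego 48, Marcus 19. Winner: Rahul.
Anti-plurality — last-place votes: Rahul 0, Theo 6, Diego 13, Marcus 13. Winner: Rahul.
The two methods agree.

yes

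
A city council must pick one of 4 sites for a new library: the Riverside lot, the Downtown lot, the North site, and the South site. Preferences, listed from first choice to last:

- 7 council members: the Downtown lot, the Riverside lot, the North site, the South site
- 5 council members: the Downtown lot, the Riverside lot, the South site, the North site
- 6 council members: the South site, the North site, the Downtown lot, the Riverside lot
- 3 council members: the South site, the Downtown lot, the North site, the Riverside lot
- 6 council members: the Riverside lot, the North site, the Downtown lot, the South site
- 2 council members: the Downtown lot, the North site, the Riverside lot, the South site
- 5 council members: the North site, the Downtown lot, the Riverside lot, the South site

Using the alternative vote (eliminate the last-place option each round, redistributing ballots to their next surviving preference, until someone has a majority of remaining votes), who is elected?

Round 1: the Riverside lot 6, the Downtown lot 14, the North site 5, the South site 9. Eliminate the North site.
Round 2: the Riverside lot 6, the Downtown lot 19, the South site 9. The Downtown lot has a majority.

the Downtown lot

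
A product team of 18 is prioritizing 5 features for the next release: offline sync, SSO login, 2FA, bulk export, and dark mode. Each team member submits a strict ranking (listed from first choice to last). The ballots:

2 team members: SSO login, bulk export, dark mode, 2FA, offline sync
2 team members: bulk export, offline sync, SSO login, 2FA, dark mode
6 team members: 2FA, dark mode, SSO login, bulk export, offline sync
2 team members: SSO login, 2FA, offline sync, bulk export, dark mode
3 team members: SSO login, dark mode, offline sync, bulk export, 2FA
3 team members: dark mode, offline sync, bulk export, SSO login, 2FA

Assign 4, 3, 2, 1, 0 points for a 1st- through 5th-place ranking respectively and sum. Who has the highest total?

offline sync: 2·0 + 2·3 + 6·0 + 2·2 + 3·2 + 3·3 = 25
SSO login: 2·4 + 2·2 + 6·2 + 2·4 + 3·4 + 3·1 = 47
2FA: 2·1 + 2·1 + 6·4 + 2·3 + 3·0 + 3·0 = 34
bulk export: 2·3 + 2·4 + 6·1 + 2·1 + 3·1 + 3·2 = 31
dark mode: 2·2 + 2·0 + 6·3 + 2·0 + 3·3 + 3·4 = 43
SSO login has the highest Borda score (47).

SSO login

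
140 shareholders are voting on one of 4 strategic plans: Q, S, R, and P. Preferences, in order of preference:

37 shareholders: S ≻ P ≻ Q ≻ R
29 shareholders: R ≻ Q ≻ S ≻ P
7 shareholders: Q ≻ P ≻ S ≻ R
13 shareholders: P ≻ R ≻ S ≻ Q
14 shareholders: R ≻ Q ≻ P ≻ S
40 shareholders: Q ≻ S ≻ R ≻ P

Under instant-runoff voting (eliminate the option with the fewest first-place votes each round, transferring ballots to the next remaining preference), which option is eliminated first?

P

Round 1: Q 47, S 37, R 43, P 13. Eliminate P.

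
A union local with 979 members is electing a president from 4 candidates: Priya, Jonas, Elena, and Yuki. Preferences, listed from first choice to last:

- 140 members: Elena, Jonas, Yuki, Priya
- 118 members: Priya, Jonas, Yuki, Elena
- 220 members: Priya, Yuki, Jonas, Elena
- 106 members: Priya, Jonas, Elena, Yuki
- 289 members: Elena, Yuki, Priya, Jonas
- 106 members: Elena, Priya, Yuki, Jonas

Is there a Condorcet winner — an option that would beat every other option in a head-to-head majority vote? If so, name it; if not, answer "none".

Elena

Elena vs Priya: 535–444 for Elena.
Elena vs Jonas: 535–444 for Elena.
Elena vs Yuki: 641–338 for Elena.
Elena beats every other option head-to-head.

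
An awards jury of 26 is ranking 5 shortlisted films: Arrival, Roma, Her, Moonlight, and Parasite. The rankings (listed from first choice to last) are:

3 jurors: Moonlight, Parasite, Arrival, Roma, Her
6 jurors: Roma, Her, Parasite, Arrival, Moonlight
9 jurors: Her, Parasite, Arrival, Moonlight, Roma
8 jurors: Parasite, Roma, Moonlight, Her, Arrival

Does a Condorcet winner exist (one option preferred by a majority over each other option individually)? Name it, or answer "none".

Checking pairwise contests:
Roma beats Arrival 14–12.
Parasite beats Roma 20–6.
Roma beats Her 17–9.
Arrival beats Moonlight 15–11.
Her beats Parasite 15–11.
Every option loses at least one head-to-head, so there is no Condorcet winner.

none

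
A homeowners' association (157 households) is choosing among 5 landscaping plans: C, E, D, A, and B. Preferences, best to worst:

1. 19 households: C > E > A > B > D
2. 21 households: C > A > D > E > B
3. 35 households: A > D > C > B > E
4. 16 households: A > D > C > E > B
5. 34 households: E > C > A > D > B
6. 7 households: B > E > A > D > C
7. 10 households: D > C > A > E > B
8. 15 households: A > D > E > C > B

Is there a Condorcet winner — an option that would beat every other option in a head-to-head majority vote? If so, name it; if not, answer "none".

Checking pairwise contests:
D beats C 83–74.
C beats E 101–56.
A beats D 147–10.
C beats A 84–73.
C beats B 150–7.
Every option loses at least one head-to-head, so there is no Condorcet winner.

none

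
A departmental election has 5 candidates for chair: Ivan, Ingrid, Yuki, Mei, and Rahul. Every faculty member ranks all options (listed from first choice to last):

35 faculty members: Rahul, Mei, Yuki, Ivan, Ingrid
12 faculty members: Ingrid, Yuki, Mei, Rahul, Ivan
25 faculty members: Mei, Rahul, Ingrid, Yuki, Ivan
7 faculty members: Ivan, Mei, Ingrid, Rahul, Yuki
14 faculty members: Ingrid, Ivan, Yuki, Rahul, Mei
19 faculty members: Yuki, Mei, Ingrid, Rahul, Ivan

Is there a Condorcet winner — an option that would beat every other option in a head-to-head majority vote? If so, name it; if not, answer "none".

Mei

Mei vs Ivan: 91–21 for Mei.
Mei vs Ingrid: 86–26 for Mei.
Mei vs Yuki: 67–45 for Mei.
Mei vs Rahul: 63–49 for Mei.
Mei beats every other option head-to-head.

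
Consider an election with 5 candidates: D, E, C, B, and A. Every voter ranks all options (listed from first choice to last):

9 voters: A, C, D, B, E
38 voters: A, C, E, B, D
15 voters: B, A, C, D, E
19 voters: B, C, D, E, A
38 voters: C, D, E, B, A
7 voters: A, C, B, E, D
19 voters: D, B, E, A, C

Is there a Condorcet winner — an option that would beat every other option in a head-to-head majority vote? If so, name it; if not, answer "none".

none

Checking pairwise contests:
C beats D 126–19.
D beats E 100–45.
A beats C 88–57.
E beats B 76–69.
D beats A 76–69.
Every option loses at least one head-to-head, so there is no Condorcet winner.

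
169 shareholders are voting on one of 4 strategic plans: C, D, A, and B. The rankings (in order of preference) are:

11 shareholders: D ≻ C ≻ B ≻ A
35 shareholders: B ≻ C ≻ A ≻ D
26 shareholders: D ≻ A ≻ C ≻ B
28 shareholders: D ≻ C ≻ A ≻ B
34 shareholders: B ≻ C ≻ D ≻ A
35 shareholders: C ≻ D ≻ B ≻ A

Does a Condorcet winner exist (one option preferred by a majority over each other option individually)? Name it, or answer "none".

C

C vs D: 104–65 for C.
C vs A: 143–26 for C.
C vs B: 100–69 for C.
C beats every other option head-to-head.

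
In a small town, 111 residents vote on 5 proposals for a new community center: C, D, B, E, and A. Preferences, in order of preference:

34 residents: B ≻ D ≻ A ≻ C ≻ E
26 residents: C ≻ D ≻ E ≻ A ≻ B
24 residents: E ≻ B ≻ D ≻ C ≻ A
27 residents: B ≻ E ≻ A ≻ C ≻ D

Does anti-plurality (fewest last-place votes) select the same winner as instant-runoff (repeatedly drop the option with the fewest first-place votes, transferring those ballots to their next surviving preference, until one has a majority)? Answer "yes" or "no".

Anti-plurality — last-place votes: C 0, D 27, B 26, E 34, A 24. Winner: C.
Instant-runoff — R1 C 26, D 0, B 61, E 24, A 0 (B winner). Winner: B.
The two methods disagree.

no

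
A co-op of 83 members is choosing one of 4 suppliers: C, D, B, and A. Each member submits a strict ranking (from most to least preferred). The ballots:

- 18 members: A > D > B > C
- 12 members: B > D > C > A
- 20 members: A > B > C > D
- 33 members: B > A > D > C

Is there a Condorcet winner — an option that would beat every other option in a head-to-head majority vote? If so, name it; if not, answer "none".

B

B vs C: 83–0 for B.
B vs D: 65–18 for B.
B vs A: 45–38 for B.
B beats every other option head-to-head.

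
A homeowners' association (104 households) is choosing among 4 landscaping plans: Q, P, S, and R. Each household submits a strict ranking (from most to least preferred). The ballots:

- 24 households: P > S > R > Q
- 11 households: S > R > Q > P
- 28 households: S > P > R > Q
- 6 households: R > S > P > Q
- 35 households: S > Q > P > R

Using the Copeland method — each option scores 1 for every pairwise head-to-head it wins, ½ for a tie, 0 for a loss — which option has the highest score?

Q: loses to P, S, and R → score 0.
P: beats Q and R; loses to S → score 2.
S: beats Q, P, and R → score 3.
R: beats Q; loses to P and S → score 1.
S has the best pairwise record.

S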